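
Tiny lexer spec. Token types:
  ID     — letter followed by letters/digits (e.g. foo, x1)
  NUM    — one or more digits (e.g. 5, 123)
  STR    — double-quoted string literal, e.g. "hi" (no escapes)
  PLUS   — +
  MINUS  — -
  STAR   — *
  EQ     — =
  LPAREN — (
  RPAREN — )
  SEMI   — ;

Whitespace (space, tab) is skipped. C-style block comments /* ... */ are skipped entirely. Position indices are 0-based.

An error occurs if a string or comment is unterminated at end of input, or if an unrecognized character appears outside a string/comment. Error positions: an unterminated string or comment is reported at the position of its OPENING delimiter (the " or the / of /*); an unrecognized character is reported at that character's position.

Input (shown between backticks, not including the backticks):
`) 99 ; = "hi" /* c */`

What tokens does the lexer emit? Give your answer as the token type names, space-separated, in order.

pos=0: emit RPAREN ')'
pos=2: emit NUM '99' (now at pos=4)
pos=5: emit SEMI ';'
pos=7: emit EQ '='
pos=9: enter STRING mode
pos=9: emit STR "hi" (now at pos=13)
pos=14: enter COMMENT mode (saw '/*')
exit COMMENT mode (now at pos=21)
DONE. 5 tokens: [RPAREN, NUM, SEMI, EQ, STR]

Answer: RPAREN NUM SEMI EQ STR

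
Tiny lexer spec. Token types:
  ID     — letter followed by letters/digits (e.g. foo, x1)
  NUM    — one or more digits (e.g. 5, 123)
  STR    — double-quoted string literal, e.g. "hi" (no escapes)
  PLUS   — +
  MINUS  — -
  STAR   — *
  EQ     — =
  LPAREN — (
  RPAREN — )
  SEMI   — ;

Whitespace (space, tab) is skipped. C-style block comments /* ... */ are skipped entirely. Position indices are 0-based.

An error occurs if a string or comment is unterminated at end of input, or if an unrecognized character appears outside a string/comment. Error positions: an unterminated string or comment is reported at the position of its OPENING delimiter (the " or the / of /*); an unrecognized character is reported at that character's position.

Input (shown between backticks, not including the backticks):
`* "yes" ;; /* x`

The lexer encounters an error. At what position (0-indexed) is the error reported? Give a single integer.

pos=0: emit STAR '*'
pos=2: enter STRING mode
pos=2: emit STR "yes" (now at pos=7)
pos=8: emit SEMI ';'
pos=9: emit SEMI ';'
pos=11: enter COMMENT mode (saw '/*')
pos=11: ERROR — unterminated comment (reached EOF)

Answer: 11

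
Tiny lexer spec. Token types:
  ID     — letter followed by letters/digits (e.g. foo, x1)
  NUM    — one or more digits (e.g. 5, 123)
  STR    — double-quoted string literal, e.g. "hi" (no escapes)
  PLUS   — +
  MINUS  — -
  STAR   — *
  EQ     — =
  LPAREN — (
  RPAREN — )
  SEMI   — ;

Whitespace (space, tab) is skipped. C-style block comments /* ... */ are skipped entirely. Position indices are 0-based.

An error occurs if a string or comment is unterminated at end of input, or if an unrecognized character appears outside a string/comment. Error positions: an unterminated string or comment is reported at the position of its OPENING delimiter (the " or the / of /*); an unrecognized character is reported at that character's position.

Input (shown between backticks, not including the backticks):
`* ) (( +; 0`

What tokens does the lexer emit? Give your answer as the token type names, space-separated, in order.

pos=0: emit STAR '*'
pos=2: emit RPAREN ')'
pos=4: emit LPAREN '('
pos=5: emit LPAREN '('
pos=7: emit PLUS '+'
pos=8: emit SEMI ';'
pos=10: emit NUM '0' (now at pos=11)
DONE. 7 tokens: [STAR, RPAREN, LPAREN, LPAREN, PLUS, SEMI, NUM]

Answer: STAR RPAREN LPAREN LPAREN PLUS SEMI NUM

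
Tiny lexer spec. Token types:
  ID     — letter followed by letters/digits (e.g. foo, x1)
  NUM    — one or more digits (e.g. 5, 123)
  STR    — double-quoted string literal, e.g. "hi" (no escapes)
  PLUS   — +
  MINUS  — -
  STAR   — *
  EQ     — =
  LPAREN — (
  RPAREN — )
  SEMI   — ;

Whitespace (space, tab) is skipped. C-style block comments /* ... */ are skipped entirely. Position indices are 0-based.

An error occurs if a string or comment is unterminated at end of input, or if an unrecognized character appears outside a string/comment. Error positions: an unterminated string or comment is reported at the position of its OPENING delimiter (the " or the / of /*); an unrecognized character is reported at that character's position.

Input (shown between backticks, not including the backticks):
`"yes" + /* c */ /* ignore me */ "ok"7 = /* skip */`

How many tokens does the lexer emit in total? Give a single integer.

Answer: 5

Derivation:
pos=0: enter STRING mode
pos=0: emit STR "yes" (now at pos=5)
pos=6: emit PLUS '+'
pos=8: enter COMMENT mode (saw '/*')
exit COMMENT mode (now at pos=15)
pos=16: enter COMMENT mode (saw '/*')
exit COMMENT mode (now at pos=31)
pos=32: enter STRING mode
pos=32: emit STR "ok" (now at pos=36)
pos=36: emit NUM '7' (now at pos=37)
pos=38: emit EQ '='
pos=40: enter COMMENT mode (saw '/*')
exit COMMENT mode (now at pos=50)
DONE. 5 tokens: [STR, PLUS, STR, NUM, EQ]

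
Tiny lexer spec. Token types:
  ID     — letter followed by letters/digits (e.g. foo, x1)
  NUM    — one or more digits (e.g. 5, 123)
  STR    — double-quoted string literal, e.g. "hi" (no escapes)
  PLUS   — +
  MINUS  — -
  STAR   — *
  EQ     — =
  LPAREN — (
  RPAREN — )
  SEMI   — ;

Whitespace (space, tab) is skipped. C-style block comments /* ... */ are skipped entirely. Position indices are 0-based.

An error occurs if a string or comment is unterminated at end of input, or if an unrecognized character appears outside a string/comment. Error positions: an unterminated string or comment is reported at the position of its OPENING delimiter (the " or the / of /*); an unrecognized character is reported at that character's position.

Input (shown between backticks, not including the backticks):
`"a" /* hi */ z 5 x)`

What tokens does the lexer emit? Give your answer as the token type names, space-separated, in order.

Answer: STR ID NUM ID RPAREN

Derivation:
pos=0: enter STRING mode
pos=0: emit STR "a" (now at pos=3)
pos=4: enter COMMENT mode (saw '/*')
exit COMMENT mode (now at pos=12)
pos=13: emit ID 'z' (now at pos=14)
pos=15: emit NUM '5' (now at pos=16)
pos=17: emit ID 'x' (now at pos=18)
pos=18: emit RPAREN ')'
DONE. 5 tokens: [STR, ID, NUM, ID, RPAREN]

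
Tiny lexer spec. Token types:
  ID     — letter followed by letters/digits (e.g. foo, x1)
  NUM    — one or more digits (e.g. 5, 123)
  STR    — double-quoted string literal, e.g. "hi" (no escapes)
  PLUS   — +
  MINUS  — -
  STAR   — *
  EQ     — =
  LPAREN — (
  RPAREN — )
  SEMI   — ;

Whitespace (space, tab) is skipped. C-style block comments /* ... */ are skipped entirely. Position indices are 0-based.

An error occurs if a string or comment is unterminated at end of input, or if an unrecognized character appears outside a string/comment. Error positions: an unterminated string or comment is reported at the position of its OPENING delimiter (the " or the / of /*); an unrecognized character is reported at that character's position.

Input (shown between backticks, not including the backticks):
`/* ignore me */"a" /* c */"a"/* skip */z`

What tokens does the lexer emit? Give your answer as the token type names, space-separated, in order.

Answer: STR STR ID

Derivation:
pos=0: enter COMMENT mode (saw '/*')
exit COMMENT mode (now at pos=15)
pos=15: enter STRING mode
pos=15: emit STR "a" (now at pos=18)
pos=19: enter COMMENT mode (saw '/*')
exit COMMENT mode (now at pos=26)
pos=26: enter STRING mode
pos=26: emit STR "a" (now at pos=29)
pos=29: enter COMMENT mode (saw '/*')
exit COMMENT mode (now at pos=39)
pos=39: emit ID 'z' (now at pos=40)
DONE. 3 tokens: [STR, STR, ID]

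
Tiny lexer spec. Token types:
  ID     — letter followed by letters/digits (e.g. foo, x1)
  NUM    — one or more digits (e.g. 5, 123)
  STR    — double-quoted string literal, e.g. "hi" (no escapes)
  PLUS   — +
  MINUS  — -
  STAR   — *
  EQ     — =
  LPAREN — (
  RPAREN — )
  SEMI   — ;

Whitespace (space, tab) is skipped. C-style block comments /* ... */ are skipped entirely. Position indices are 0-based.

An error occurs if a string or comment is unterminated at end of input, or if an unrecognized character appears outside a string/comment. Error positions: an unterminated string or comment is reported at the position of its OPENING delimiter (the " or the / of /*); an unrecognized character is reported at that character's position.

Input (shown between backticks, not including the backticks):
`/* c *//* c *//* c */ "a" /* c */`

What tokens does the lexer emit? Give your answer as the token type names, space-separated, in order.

Answer: STR

Derivation:
pos=0: enter COMMENT mode (saw '/*')
exit COMMENT mode (now at pos=7)
pos=7: enter COMMENT mode (saw '/*')
exit COMMENT mode (now at pos=14)
pos=14: enter COMMENT mode (saw '/*')
exit COMMENT mode (now at pos=21)
pos=22: enter STRING mode
pos=22: emit STR "a" (now at pos=25)
pos=26: enter COMMENT mode (saw '/*')
exit COMMENT mode (now at pos=33)
DONE. 1 tokens: [STR]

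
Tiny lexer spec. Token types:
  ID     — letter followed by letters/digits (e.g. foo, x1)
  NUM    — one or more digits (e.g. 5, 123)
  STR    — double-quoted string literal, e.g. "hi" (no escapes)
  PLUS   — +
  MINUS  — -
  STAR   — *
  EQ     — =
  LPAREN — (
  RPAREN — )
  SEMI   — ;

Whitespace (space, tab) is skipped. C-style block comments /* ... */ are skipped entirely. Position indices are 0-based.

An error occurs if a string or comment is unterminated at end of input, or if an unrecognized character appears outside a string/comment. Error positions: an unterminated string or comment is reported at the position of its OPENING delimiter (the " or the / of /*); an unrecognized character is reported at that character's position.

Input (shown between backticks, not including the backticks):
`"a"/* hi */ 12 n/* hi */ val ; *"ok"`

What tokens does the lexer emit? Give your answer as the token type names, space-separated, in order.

pos=0: enter STRING mode
pos=0: emit STR "a" (now at pos=3)
pos=3: enter COMMENT mode (saw '/*')
exit COMMENT mode (now at pos=11)
pos=12: emit NUM '12' (now at pos=14)
pos=15: emit ID 'n' (now at pos=16)
pos=16: enter COMMENT mode (saw '/*')
exit COMMENT mode (now at pos=24)
pos=25: emit ID 'val' (now at pos=28)
pos=29: emit SEMI ';'
pos=31: emit STAR '*'
pos=32: enter STRING mode
pos=32: emit STR "ok" (now at pos=36)
DONE. 7 tokens: [STR, NUM, ID, ID, SEMI, STAR, STR]

Answer: STR NUM ID ID SEMI STAR STR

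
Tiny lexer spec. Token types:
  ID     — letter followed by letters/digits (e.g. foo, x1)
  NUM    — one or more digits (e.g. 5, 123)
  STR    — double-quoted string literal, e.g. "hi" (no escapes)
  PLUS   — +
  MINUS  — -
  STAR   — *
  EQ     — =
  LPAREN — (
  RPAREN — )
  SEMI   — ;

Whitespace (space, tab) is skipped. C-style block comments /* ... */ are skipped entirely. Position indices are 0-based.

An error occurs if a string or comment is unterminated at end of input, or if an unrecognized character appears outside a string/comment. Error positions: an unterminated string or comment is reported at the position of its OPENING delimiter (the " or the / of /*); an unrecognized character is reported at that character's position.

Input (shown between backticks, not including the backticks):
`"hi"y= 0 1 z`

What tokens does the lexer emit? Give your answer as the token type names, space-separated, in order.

Answer: STR ID EQ NUM NUM ID

Derivation:
pos=0: enter STRING mode
pos=0: emit STR "hi" (now at pos=4)
pos=4: emit ID 'y' (now at pos=5)
pos=5: emit EQ '='
pos=7: emit NUM '0' (now at pos=8)
pos=9: emit NUM '1' (now at pos=10)
pos=11: emit ID 'z' (now at pos=12)
DONE. 6 tokens: [STR, ID, EQ, NUM, NUM, ID]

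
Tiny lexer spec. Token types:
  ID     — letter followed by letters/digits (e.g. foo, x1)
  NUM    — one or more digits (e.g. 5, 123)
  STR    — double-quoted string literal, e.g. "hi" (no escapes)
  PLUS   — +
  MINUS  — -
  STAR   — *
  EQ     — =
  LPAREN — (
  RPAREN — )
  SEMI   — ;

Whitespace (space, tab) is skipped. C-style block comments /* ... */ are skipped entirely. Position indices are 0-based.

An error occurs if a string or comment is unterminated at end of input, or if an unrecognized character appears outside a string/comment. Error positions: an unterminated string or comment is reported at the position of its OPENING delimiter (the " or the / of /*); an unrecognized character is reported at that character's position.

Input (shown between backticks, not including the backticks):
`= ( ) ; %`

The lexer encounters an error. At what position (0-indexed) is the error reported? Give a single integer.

Answer: 8

Derivation:
pos=0: emit EQ '='
pos=2: emit LPAREN '('
pos=4: emit RPAREN ')'
pos=6: emit SEMI ';'
pos=8: ERROR — unrecognized char '%'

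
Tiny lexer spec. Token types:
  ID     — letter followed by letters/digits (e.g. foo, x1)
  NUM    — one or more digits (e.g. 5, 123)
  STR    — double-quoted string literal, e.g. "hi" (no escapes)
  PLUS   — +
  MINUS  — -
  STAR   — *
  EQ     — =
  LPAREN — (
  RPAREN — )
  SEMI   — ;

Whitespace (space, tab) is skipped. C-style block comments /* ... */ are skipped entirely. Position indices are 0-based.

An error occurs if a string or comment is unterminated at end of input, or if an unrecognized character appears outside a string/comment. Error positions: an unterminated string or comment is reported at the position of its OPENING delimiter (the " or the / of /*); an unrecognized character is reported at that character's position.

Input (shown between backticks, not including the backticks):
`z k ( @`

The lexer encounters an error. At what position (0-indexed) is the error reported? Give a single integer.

Answer: 6

Derivation:
pos=0: emit ID 'z' (now at pos=1)
pos=2: emit ID 'k' (now at pos=3)
pos=4: emit LPAREN '('
pos=6: ERROR — unrecognized char '@'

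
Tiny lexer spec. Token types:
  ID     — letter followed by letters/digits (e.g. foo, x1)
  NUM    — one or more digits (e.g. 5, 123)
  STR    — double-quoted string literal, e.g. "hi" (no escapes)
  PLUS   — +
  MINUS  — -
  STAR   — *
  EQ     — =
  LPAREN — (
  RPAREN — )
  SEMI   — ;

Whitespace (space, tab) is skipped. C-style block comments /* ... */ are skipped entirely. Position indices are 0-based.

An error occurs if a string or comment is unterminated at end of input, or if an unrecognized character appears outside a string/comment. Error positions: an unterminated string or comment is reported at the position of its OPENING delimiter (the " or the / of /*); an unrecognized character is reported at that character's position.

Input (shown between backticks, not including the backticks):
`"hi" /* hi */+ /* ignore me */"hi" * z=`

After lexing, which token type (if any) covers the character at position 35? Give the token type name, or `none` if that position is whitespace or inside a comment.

pos=0: enter STRING mode
pos=0: emit STR "hi" (now at pos=4)
pos=5: enter COMMENT mode (saw '/*')
exit COMMENT mode (now at pos=13)
pos=13: emit PLUS '+'
pos=15: enter COMMENT mode (saw '/*')
exit COMMENT mode (now at pos=30)
pos=30: enter STRING mode
pos=30: emit STR "hi" (now at pos=34)
pos=35: emit STAR '*'
pos=37: emit ID 'z' (now at pos=38)
pos=38: emit EQ '='
DONE. 6 tokens: [STR, PLUS, STR, STAR, ID, EQ]
Position 35: char is '*' -> STAR

Answer: STAR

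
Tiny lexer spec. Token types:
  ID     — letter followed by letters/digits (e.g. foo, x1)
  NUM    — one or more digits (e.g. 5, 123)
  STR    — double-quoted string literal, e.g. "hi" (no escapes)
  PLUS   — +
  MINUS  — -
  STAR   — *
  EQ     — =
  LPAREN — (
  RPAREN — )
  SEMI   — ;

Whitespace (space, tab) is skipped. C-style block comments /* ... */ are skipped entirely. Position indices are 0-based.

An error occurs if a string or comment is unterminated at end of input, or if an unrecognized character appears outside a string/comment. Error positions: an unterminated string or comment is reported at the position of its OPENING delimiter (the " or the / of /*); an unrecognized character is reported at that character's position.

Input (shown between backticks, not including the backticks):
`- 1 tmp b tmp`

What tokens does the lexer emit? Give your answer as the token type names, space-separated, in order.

pos=0: emit MINUS '-'
pos=2: emit NUM '1' (now at pos=3)
pos=4: emit ID 'tmp' (now at pos=7)
pos=8: emit ID 'b' (now at pos=9)
pos=10: emit ID 'tmp' (now at pos=13)
DONE. 5 tokens: [MINUS, NUM, ID, ID, ID]

Answer: MINUS NUM ID ID ID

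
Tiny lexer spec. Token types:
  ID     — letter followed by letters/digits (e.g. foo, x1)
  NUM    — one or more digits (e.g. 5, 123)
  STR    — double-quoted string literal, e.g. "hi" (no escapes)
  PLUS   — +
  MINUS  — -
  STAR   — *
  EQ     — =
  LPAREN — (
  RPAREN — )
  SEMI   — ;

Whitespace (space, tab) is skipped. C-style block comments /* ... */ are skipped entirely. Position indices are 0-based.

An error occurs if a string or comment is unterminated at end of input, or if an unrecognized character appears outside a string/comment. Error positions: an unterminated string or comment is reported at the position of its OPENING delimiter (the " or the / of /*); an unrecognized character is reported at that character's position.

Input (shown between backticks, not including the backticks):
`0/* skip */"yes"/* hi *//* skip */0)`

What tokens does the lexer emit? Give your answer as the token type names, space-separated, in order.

Answer: NUM STR NUM RPAREN

Derivation:
pos=0: emit NUM '0' (now at pos=1)
pos=1: enter COMMENT mode (saw '/*')
exit COMMENT mode (now at pos=11)
pos=11: enter STRING mode
pos=11: emit STR "yes" (now at pos=16)
pos=16: enter COMMENT mode (saw '/*')
exit COMMENT mode (now at pos=24)
pos=24: enter COMMENT mode (saw '/*')
exit COMMENT mode (now at pos=34)
pos=34: emit NUM '0' (now at pos=35)
pos=35: emit RPAREN ')'
DONE. 4 tokens: [NUM, STR, NUM, RPAREN]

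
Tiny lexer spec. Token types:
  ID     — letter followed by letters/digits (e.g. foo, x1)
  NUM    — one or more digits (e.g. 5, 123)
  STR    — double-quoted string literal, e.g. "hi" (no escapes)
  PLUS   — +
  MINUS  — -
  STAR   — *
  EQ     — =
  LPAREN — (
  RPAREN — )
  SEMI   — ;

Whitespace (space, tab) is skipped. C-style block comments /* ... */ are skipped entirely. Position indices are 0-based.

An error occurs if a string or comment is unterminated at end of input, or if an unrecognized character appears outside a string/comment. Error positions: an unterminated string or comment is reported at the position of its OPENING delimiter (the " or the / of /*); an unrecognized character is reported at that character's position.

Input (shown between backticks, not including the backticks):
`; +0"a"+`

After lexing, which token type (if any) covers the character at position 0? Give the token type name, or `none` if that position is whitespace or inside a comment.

pos=0: emit SEMI ';'
pos=2: emit PLUS '+'
pos=3: emit NUM '0' (now at pos=4)
pos=4: enter STRING mode
pos=4: emit STR "a" (now at pos=7)
pos=7: emit PLUS '+'
DONE. 5 tokens: [SEMI, PLUS, NUM, STR, PLUS]
Position 0: char is ';' -> SEMI

Answer: SEMI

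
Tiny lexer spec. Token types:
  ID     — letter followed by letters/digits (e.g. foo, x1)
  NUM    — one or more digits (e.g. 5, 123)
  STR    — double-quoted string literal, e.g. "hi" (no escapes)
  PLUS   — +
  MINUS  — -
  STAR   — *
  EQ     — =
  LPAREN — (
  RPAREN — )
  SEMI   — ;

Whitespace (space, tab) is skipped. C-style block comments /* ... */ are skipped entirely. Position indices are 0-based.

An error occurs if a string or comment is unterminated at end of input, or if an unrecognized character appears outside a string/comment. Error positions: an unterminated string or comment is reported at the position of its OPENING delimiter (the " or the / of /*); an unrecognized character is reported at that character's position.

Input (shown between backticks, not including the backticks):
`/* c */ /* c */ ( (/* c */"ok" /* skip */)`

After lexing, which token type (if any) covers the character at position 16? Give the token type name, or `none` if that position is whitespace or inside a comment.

Answer: LPAREN

Derivation:
pos=0: enter COMMENT mode (saw '/*')
exit COMMENT mode (now at pos=7)
pos=8: enter COMMENT mode (saw '/*')
exit COMMENT mode (now at pos=15)
pos=16: emit LPAREN '('
pos=18: emit LPAREN '('
pos=19: enter COMMENT mode (saw '/*')
exit COMMENT mode (now at pos=26)
pos=26: enter STRING mode
pos=26: emit STR "ok" (now at pos=30)
pos=31: enter COMMENT mode (saw '/*')
exit COMMENT mode (now at pos=41)
pos=41: emit RPAREN ')'
DONE. 4 tokens: [LPAREN, LPAREN, STR, RPAREN]
Position 16: char is '(' -> LPAREN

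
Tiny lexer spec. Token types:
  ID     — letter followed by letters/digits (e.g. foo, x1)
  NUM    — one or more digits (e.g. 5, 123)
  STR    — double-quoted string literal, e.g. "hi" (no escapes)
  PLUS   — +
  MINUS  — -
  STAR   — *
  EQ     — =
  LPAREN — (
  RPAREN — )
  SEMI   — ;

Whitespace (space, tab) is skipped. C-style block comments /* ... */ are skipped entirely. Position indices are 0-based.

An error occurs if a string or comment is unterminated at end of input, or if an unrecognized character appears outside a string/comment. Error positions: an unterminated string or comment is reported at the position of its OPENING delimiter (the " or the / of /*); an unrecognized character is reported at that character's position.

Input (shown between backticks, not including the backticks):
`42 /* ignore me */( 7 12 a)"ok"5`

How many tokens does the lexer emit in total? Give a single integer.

Answer: 8

Derivation:
pos=0: emit NUM '42' (now at pos=2)
pos=3: enter COMMENT mode (saw '/*')
exit COMMENT mode (now at pos=18)
pos=18: emit LPAREN '('
pos=20: emit NUM '7' (now at pos=21)
pos=22: emit NUM '12' (now at pos=24)
pos=25: emit ID 'a' (now at pos=26)
pos=26: emit RPAREN ')'
pos=27: enter STRING mode
pos=27: emit STR "ok" (now at pos=31)
pos=31: emit NUM '5' (now at pos=32)
DONE. 8 tokens: [NUM, LPAREN, NUM, NUM, ID, RPAREN, STR, NUM]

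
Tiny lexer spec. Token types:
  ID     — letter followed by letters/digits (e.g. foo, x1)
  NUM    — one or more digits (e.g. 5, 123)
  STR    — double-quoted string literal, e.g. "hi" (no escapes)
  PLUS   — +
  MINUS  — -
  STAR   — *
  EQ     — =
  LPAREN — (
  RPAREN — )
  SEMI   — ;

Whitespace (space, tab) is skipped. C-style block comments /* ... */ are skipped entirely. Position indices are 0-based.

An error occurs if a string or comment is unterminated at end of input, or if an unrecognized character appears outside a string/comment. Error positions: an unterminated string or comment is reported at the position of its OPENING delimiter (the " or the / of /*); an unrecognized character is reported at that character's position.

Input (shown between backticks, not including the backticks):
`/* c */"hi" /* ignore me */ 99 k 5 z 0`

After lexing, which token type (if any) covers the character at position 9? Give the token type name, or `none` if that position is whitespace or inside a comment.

Answer: STR

Derivation:
pos=0: enter COMMENT mode (saw '/*')
exit COMMENT mode (now at pos=7)
pos=7: enter STRING mode
pos=7: emit STR "hi" (now at pos=11)
pos=12: enter COMMENT mode (saw '/*')
exit COMMENT mode (now at pos=27)
pos=28: emit NUM '99' (now at pos=30)
pos=31: emit ID 'k' (now at pos=32)
pos=33: emit NUM '5' (now at pos=34)
pos=35: emit ID 'z' (now at pos=36)
pos=37: emit NUM '0' (now at pos=38)
DONE. 6 tokens: [STR, NUM, ID, NUM, ID, NUM]
Position 9: char is 'i' -> STR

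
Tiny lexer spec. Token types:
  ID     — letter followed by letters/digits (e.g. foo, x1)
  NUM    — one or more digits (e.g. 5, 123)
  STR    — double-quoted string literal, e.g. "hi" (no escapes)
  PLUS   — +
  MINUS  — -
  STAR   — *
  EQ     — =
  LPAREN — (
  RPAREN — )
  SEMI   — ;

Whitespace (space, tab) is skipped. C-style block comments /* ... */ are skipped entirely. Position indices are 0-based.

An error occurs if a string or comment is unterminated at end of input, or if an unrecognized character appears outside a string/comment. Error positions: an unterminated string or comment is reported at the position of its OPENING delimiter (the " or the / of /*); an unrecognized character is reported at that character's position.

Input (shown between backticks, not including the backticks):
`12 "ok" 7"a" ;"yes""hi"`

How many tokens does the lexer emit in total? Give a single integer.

pos=0: emit NUM '12' (now at pos=2)
pos=3: enter STRING mode
pos=3: emit STR "ok" (now at pos=7)
pos=8: emit NUM '7' (now at pos=9)
pos=9: enter STRING mode
pos=9: emit STR "a" (now at pos=12)
pos=13: emit SEMI ';'
pos=14: enter STRING mode
pos=14: emit STR "yes" (now at pos=19)
pos=19: enter STRING mode
pos=19: emit STR "hi" (now at pos=23)
DONE. 7 tokens: [NUM, STR, NUM, STR, SEMI, STR, STR]

Answer: 7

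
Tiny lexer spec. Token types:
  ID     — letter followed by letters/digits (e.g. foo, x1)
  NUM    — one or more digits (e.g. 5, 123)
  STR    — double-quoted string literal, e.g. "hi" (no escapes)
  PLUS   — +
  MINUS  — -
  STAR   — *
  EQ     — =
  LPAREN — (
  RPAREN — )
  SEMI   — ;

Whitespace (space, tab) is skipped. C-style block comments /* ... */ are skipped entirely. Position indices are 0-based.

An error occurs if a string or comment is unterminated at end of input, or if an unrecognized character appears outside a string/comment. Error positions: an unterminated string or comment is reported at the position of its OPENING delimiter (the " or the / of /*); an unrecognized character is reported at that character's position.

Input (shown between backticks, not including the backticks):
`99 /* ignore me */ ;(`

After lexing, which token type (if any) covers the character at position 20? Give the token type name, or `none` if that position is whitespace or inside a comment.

Answer: LPAREN

Derivation:
pos=0: emit NUM '99' (now at pos=2)
pos=3: enter COMMENT mode (saw '/*')
exit COMMENT mode (now at pos=18)
pos=19: emit SEMI ';'
pos=20: emit LPAREN '('
DONE. 3 tokens: [NUM, SEMI, LPAREN]
Position 20: char is '(' -> LPAREN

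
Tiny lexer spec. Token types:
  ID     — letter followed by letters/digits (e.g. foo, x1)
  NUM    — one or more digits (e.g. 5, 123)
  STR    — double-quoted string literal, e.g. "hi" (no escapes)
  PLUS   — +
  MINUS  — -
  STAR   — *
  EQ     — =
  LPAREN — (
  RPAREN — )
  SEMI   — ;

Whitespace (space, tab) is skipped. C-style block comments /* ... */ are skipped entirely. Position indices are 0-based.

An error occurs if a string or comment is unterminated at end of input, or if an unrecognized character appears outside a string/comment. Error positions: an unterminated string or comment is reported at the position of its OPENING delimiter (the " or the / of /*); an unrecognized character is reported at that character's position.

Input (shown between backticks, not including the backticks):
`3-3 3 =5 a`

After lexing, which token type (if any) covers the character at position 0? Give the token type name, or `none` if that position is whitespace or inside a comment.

Answer: NUM

Derivation:
pos=0: emit NUM '3' (now at pos=1)
pos=1: emit MINUS '-'
pos=2: emit NUM '3' (now at pos=3)
pos=4: emit NUM '3' (now at pos=5)
pos=6: emit EQ '='
pos=7: emit NUM '5' (now at pos=8)
pos=9: emit ID 'a' (now at pos=10)
DONE. 7 tokens: [NUM, MINUS, NUM, NUM, EQ, NUM, ID]
Position 0: char is '3' -> NUM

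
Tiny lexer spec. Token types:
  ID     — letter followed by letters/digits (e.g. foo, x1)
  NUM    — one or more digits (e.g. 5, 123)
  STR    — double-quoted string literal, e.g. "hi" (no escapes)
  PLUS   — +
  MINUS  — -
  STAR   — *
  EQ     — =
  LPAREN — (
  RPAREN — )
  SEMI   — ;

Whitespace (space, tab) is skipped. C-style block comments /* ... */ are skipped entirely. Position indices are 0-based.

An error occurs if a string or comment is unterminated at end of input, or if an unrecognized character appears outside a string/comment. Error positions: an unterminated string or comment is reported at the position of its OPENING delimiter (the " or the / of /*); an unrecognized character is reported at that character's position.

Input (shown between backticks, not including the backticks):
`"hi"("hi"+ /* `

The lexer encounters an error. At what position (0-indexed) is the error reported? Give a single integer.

pos=0: enter STRING mode
pos=0: emit STR "hi" (now at pos=4)
pos=4: emit LPAREN '('
pos=5: enter STRING mode
pos=5: emit STR "hi" (now at pos=9)
pos=9: emit PLUS '+'
pos=11: enter COMMENT mode (saw '/*')
pos=11: ERROR — unterminated comment (reached EOF)

Answer: 11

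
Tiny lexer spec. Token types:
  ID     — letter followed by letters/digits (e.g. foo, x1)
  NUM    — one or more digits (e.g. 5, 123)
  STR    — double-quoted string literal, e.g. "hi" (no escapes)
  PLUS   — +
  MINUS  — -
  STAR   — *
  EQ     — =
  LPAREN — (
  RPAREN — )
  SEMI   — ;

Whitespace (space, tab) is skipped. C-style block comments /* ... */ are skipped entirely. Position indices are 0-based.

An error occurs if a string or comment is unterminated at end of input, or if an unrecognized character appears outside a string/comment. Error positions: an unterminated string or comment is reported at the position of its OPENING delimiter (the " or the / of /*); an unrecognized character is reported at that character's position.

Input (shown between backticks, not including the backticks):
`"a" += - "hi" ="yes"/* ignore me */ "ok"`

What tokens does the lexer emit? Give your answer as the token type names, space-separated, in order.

Answer: STR PLUS EQ MINUS STR EQ STR STR

Derivation:
pos=0: enter STRING mode
pos=0: emit STR "a" (now at pos=3)
pos=4: emit PLUS '+'
pos=5: emit EQ '='
pos=7: emit MINUS '-'
pos=9: enter STRING mode
pos=9: emit STR "hi" (now at pos=13)
pos=14: emit EQ '='
pos=15: enter STRING mode
pos=15: emit STR "yes" (now at pos=20)
pos=20: enter COMMENT mode (saw '/*')
exit COMMENT mode (now at pos=35)
pos=36: enter STRING mode
pos=36: emit STR "ok" (now at pos=40)
DONE. 8 tokens: [STR, PLUS, EQ, MINUS, STR, EQ, STR, STR]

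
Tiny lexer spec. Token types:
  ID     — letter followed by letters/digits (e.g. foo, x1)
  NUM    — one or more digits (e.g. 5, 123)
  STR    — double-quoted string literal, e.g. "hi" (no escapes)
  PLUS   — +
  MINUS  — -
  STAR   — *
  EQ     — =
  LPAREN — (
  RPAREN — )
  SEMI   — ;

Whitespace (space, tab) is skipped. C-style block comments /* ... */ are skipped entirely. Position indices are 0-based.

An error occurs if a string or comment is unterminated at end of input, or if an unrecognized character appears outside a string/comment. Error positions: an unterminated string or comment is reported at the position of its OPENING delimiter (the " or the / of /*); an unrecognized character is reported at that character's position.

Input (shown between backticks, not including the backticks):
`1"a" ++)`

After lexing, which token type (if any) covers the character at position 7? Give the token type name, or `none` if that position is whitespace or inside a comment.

Answer: RPAREN

Derivation:
pos=0: emit NUM '1' (now at pos=1)
pos=1: enter STRING mode
pos=1: emit STR "a" (now at pos=4)
pos=5: emit PLUS '+'
pos=6: emit PLUS '+'
pos=7: emit RPAREN ')'
DONE. 5 tokens: [NUM, STR, PLUS, PLUS, RPAREN]
Position 7: char is ')' -> RPAREN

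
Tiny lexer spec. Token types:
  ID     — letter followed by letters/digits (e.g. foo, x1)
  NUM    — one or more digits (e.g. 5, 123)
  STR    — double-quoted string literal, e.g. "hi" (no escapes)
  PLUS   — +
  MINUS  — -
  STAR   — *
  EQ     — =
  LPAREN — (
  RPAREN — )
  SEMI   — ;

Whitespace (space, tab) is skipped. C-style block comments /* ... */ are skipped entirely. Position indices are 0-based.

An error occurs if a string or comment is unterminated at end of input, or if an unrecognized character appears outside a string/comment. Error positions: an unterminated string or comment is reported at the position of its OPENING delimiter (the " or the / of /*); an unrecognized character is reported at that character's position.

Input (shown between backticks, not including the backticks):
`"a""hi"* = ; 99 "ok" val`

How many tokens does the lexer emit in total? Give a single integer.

Answer: 8

Derivation:
pos=0: enter STRING mode
pos=0: emit STR "a" (now at pos=3)
pos=3: enter STRING mode
pos=3: emit STR "hi" (now at pos=7)
pos=7: emit STAR '*'
pos=9: emit EQ '='
pos=11: emit SEMI ';'
pos=13: emit NUM '99' (now at pos=15)
pos=16: enter STRING mode
pos=16: emit STR "ok" (now at pos=20)
pos=21: emit ID 'val' (now at pos=24)
DONE. 8 tokens: [STR, STR, STAR, EQ, SEMI, NUM, STR, ID]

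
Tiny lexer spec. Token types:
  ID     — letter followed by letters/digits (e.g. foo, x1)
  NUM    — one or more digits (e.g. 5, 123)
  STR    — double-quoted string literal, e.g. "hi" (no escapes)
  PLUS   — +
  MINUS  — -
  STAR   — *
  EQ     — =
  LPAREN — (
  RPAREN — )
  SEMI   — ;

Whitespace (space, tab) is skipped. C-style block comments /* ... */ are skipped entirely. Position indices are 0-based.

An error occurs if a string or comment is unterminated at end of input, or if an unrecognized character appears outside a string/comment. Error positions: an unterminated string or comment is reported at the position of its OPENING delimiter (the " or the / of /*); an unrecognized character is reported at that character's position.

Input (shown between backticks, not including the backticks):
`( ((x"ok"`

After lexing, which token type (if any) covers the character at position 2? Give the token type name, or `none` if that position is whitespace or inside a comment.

Answer: LPAREN

Derivation:
pos=0: emit LPAREN '('
pos=2: emit LPAREN '('
pos=3: emit LPAREN '('
pos=4: emit ID 'x' (now at pos=5)
pos=5: enter STRING mode
pos=5: emit STR "ok" (now at pos=9)
DONE. 5 tokens: [LPAREN, LPAREN, LPAREN, ID, STR]
Position 2: char is '(' -> LPAREN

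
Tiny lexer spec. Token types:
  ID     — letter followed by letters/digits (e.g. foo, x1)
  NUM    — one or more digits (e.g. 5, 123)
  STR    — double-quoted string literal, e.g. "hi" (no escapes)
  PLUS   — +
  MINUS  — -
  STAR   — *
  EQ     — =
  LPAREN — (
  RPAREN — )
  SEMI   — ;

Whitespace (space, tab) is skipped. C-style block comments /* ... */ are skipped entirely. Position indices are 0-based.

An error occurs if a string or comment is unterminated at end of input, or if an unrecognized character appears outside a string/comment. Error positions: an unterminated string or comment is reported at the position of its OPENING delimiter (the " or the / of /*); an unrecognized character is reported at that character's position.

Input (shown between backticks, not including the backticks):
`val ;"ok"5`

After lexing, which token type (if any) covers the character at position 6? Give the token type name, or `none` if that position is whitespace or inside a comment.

pos=0: emit ID 'val' (now at pos=3)
pos=4: emit SEMI ';'
pos=5: enter STRING mode
pos=5: emit STR "ok" (now at pos=9)
pos=9: emit NUM '5' (now at pos=10)
DONE. 4 tokens: [ID, SEMI, STR, NUM]
Position 6: char is 'o' -> STR

Answer: STR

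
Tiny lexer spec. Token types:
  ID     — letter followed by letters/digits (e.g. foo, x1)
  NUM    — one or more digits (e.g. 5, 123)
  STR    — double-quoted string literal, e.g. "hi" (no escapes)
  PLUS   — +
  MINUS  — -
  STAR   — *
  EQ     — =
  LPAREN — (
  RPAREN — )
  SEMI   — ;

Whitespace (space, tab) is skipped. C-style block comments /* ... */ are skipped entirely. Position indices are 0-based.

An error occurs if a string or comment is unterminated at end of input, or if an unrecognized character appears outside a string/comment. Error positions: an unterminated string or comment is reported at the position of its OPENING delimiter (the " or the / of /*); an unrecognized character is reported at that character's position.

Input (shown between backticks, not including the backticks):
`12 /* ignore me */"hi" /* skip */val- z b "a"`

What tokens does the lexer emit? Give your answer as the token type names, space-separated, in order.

pos=0: emit NUM '12' (now at pos=2)
pos=3: enter COMMENT mode (saw '/*')
exit COMMENT mode (now at pos=18)
pos=18: enter STRING mode
pos=18: emit STR "hi" (now at pos=22)
pos=23: enter COMMENT mode (saw '/*')
exit COMMENT mode (now at pos=33)
pos=33: emit ID 'val' (now at pos=36)
pos=36: emit MINUS '-'
pos=38: emit ID 'z' (now at pos=39)
pos=40: emit ID 'b' (now at pos=41)
pos=42: enter STRING mode
pos=42: emit STR "a" (now at pos=45)
DONE. 7 tokens: [NUM, STR, ID, MINUS, ID, ID, STR]

Answer: NUM STR ID MINUS ID ID STR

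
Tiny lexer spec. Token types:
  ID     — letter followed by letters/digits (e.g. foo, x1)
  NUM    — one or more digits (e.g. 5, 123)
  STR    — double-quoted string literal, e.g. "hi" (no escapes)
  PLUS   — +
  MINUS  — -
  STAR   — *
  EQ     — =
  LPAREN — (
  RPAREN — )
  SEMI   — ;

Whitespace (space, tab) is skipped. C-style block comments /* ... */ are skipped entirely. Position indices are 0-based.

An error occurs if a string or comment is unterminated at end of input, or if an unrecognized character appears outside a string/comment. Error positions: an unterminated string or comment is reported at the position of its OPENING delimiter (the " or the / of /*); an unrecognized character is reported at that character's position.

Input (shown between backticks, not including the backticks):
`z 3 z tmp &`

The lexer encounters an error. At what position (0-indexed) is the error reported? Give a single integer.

Answer: 10

Derivation:
pos=0: emit ID 'z' (now at pos=1)
pos=2: emit NUM '3' (now at pos=3)
pos=4: emit ID 'z' (now at pos=5)
pos=6: emit ID 'tmp' (now at pos=9)
pos=10: ERROR — unrecognized char '&'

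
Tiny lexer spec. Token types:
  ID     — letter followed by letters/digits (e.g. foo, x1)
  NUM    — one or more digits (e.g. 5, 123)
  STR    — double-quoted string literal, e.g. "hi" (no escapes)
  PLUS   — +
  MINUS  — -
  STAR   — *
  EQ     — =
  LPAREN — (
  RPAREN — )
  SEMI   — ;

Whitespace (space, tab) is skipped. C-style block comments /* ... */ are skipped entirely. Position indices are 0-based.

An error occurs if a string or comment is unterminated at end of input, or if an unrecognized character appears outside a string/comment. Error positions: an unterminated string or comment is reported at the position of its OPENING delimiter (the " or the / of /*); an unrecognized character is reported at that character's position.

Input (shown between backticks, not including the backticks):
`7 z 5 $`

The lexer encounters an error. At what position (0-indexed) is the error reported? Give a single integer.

pos=0: emit NUM '7' (now at pos=1)
pos=2: emit ID 'z' (now at pos=3)
pos=4: emit NUM '5' (now at pos=5)
pos=6: ERROR — unrecognized char '$'

Answer: 6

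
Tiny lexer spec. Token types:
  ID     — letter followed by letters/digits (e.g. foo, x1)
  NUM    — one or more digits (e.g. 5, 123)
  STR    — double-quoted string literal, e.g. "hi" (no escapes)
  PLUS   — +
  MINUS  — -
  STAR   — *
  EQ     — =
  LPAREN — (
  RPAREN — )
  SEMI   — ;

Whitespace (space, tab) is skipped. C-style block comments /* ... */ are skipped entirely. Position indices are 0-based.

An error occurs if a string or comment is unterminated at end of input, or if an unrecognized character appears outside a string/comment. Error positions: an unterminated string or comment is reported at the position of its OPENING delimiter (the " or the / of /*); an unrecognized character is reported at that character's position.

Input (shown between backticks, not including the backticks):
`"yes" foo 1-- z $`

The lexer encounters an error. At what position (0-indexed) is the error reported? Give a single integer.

pos=0: enter STRING mode
pos=0: emit STR "yes" (now at pos=5)
pos=6: emit ID 'foo' (now at pos=9)
pos=10: emit NUM '1' (now at pos=11)
pos=11: emit MINUS '-'
pos=12: emit MINUS '-'
pos=14: emit ID 'z' (now at pos=15)
pos=16: ERROR — unrecognized char '$'

Answer: 16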